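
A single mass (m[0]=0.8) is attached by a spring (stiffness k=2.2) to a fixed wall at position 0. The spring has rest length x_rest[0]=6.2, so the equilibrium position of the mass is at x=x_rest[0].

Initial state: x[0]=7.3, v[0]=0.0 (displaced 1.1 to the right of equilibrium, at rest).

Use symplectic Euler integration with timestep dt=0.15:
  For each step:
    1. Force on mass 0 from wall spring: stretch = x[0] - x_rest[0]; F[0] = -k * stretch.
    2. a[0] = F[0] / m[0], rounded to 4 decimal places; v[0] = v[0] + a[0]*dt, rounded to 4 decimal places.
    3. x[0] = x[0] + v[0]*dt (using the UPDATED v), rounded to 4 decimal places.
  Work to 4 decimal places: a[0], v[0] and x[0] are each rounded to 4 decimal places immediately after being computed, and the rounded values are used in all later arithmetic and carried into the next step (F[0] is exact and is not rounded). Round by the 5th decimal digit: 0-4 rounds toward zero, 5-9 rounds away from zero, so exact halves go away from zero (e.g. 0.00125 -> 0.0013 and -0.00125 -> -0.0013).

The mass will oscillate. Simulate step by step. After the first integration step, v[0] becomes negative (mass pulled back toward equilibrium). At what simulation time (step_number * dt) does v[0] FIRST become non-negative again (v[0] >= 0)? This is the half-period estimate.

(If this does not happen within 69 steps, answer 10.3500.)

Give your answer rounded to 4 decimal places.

Answer: 1.9500

Derivation:
Step 0: x=[7.3000] v=[0.0000]
Step 1: x=[7.2319] v=[-0.4538]
Step 2: x=[7.1000] v=[-0.8795]
Step 3: x=[6.9124] v=[-1.2508]
Step 4: x=[6.6807] v=[-1.5447]
Step 5: x=[6.4193] v=[-1.7430]
Step 6: x=[6.1443] v=[-1.8335]
Step 7: x=[5.8727] v=[-1.8105]
Step 8: x=[5.6214] v=[-1.6755]
Step 9: x=[5.4059] v=[-1.4368]
Step 10: x=[5.2395] v=[-1.1092]
Step 11: x=[5.1326] v=[-0.7130]
Step 12: x=[5.0917] v=[-0.2727]
Step 13: x=[5.1194] v=[0.1845]
First v>=0 after going negative at step 13, time=1.9500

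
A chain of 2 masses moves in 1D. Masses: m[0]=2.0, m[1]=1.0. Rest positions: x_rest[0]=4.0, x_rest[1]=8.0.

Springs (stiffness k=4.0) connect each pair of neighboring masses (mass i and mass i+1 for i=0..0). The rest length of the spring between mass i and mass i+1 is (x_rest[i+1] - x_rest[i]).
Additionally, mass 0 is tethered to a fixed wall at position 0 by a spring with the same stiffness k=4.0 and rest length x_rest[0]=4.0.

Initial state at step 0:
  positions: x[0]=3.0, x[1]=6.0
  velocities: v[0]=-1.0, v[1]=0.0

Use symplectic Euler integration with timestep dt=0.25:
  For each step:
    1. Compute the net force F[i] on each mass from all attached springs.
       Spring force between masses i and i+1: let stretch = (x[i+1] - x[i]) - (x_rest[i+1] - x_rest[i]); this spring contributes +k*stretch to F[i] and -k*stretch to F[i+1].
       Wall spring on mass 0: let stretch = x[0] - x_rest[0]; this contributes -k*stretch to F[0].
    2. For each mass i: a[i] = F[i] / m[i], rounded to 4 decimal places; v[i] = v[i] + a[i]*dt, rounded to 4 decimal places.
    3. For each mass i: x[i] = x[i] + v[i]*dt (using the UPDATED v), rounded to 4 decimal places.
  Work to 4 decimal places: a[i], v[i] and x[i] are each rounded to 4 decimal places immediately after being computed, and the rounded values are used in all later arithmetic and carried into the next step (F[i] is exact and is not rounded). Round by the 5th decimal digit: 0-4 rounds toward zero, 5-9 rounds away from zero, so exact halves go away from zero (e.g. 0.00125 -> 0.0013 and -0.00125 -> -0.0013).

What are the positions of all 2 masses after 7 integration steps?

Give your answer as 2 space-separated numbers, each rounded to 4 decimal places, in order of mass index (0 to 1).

Answer: 4.3676 7.7775

Derivation:
Step 0: x=[3.0000 6.0000] v=[-1.0000 0.0000]
Step 1: x=[2.7500 6.2500] v=[-1.0000 1.0000]
Step 2: x=[2.5938 6.6250] v=[-0.6250 1.5000]
Step 3: x=[2.6172 6.9922] v=[0.0937 1.4688]
Step 4: x=[2.8604 7.2657] v=[0.9726 1.0938]
Step 5: x=[3.2967 7.4378] v=[1.7451 0.6885]
Step 6: x=[3.8385 7.5747] v=[2.1673 0.5474]
Step 7: x=[4.3676 7.7775] v=[2.1162 0.8112]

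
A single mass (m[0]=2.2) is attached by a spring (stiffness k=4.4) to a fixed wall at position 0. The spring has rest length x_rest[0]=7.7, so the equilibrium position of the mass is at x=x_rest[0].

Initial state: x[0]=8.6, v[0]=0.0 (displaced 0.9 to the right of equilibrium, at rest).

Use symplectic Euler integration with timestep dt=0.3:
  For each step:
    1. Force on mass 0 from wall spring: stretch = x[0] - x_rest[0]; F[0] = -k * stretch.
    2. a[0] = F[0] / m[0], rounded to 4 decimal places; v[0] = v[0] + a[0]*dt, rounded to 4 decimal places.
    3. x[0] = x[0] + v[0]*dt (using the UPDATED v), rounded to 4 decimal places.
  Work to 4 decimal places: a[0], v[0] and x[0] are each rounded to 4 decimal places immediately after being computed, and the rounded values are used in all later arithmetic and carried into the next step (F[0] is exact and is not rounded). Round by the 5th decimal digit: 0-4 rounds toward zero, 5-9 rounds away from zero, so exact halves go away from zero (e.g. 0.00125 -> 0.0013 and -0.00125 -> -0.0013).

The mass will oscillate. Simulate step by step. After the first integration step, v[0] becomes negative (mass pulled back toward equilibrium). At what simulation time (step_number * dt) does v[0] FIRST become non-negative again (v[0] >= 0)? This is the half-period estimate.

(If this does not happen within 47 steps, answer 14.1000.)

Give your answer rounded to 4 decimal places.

Answer: 2.4000

Derivation:
Step 0: x=[8.6000] v=[0.0000]
Step 1: x=[8.4380] v=[-0.5400]
Step 2: x=[8.1432] v=[-0.9828]
Step 3: x=[7.7686] v=[-1.2487]
Step 4: x=[7.3816] v=[-1.2899]
Step 5: x=[7.0519] v=[-1.0989]
Step 6: x=[6.8389] v=[-0.7100]
Step 7: x=[6.7809] v=[-0.1933]
Step 8: x=[6.8884] v=[0.3582]
First v>=0 after going negative at step 8, time=2.4000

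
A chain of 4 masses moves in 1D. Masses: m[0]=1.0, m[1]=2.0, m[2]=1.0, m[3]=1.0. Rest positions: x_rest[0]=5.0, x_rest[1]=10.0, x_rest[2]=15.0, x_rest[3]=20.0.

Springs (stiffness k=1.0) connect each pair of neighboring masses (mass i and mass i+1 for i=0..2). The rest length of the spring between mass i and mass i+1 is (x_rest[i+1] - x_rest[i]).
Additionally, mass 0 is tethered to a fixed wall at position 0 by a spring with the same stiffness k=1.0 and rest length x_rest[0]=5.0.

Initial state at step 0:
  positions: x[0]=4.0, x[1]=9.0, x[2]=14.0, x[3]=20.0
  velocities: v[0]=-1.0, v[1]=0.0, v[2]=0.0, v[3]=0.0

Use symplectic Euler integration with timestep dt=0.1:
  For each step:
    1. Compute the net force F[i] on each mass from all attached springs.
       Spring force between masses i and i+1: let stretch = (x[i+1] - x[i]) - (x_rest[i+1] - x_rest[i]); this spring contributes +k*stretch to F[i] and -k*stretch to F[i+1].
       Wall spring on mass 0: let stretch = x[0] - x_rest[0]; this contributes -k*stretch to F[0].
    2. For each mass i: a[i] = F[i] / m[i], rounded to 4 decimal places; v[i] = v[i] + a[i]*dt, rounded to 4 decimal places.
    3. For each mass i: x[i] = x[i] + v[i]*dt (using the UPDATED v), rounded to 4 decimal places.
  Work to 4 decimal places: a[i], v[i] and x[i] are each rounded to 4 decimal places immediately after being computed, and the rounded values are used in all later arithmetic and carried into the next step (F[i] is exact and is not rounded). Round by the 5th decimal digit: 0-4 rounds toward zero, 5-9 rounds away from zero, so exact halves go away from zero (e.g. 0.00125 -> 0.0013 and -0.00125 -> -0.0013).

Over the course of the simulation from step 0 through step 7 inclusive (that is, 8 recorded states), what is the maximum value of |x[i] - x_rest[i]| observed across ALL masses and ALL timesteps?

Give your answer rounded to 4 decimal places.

Step 0: x=[4.0000 9.0000 14.0000 20.0000] v=[-1.0000 0.0000 0.0000 0.0000]
Step 1: x=[3.9100 9.0000 14.0100 19.9900] v=[-0.9000 0.0000 0.1000 -0.1000]
Step 2: x=[3.8318 8.9996 14.0297 19.9702] v=[-0.7820 -0.0040 0.1970 -0.1980]
Step 3: x=[3.7670 8.9985 14.0585 19.9410] v=[-0.6484 -0.0109 0.2880 -0.2921]
Step 4: x=[3.7168 8.9966 14.0955 19.9030] v=[-0.5020 -0.0195 0.3703 -0.3804]
Step 5: x=[3.6822 8.9937 14.1396 19.8569] v=[-0.3457 -0.0286 0.4412 -0.4612]
Step 6: x=[3.6639 8.9900 14.1894 19.8036] v=[-0.1828 -0.0369 0.4983 -0.5329]
Step 7: x=[3.6622 8.9857 14.2434 19.7442] v=[-0.0166 -0.0432 0.5398 -0.5943]
Max displacement = 1.3378

Answer: 1.3378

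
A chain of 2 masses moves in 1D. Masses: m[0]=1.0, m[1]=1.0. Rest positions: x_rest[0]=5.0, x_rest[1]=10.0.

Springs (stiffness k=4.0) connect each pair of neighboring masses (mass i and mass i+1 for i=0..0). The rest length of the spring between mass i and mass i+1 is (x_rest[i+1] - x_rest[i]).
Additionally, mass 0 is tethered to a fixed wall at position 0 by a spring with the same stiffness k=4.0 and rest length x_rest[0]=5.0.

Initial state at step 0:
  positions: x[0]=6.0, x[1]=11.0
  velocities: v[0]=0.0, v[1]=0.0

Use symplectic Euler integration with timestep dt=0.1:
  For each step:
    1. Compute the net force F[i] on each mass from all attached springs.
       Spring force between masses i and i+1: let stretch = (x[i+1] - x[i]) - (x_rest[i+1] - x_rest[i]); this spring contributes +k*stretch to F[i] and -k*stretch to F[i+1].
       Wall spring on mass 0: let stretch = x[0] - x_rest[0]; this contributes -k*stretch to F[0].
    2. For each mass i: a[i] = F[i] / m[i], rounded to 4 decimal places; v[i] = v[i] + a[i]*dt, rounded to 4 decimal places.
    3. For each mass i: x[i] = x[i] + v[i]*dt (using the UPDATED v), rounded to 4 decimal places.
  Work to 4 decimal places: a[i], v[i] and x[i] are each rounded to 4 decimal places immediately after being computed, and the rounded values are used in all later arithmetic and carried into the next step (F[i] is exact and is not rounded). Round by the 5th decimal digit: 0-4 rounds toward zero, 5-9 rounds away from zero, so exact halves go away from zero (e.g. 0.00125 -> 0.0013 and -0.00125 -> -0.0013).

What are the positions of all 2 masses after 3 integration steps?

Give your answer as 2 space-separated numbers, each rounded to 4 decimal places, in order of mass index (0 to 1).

Answer: 5.7757 10.9922

Derivation:
Step 0: x=[6.0000 11.0000] v=[0.0000 0.0000]
Step 1: x=[5.9600 11.0000] v=[-0.4000 0.0000]
Step 2: x=[5.8832 10.9984] v=[-0.7680 -0.0160]
Step 3: x=[5.7757 10.9922] v=[-1.0752 -0.0621]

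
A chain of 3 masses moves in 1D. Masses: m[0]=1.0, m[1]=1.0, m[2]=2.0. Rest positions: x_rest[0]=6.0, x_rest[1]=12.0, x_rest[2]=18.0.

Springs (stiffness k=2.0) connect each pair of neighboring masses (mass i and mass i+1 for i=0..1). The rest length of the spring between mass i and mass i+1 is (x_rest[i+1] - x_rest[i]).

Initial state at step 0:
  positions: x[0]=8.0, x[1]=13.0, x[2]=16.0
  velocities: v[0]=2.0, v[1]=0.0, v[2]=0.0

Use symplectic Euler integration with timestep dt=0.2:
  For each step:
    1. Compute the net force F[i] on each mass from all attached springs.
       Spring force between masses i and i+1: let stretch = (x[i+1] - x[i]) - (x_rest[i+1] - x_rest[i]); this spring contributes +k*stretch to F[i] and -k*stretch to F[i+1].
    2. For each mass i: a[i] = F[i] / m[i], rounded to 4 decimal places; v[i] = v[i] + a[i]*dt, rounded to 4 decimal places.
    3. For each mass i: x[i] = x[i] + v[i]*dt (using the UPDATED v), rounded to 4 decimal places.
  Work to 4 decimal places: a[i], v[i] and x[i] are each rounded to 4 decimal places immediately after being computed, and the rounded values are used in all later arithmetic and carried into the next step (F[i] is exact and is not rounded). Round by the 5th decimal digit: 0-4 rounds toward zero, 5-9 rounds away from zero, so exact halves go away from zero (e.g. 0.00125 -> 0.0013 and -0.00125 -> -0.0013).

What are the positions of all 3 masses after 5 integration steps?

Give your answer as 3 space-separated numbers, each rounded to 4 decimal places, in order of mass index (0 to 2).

Step 0: x=[8.0000 13.0000 16.0000] v=[2.0000 0.0000 0.0000]
Step 1: x=[8.3200 12.8400 16.1200] v=[1.6000 -0.8000 0.6000]
Step 2: x=[8.5216 12.5808 16.3488] v=[1.0080 -1.2960 1.1440]
Step 3: x=[8.5679 12.2983 16.6669] v=[0.2317 -1.4125 1.5904]
Step 4: x=[8.4327 12.0669 17.0502] v=[-0.6761 -1.1572 1.9167]
Step 5: x=[8.1082 11.9434 17.4742] v=[-1.6224 -0.6176 2.1200]

Answer: 8.1082 11.9434 17.4742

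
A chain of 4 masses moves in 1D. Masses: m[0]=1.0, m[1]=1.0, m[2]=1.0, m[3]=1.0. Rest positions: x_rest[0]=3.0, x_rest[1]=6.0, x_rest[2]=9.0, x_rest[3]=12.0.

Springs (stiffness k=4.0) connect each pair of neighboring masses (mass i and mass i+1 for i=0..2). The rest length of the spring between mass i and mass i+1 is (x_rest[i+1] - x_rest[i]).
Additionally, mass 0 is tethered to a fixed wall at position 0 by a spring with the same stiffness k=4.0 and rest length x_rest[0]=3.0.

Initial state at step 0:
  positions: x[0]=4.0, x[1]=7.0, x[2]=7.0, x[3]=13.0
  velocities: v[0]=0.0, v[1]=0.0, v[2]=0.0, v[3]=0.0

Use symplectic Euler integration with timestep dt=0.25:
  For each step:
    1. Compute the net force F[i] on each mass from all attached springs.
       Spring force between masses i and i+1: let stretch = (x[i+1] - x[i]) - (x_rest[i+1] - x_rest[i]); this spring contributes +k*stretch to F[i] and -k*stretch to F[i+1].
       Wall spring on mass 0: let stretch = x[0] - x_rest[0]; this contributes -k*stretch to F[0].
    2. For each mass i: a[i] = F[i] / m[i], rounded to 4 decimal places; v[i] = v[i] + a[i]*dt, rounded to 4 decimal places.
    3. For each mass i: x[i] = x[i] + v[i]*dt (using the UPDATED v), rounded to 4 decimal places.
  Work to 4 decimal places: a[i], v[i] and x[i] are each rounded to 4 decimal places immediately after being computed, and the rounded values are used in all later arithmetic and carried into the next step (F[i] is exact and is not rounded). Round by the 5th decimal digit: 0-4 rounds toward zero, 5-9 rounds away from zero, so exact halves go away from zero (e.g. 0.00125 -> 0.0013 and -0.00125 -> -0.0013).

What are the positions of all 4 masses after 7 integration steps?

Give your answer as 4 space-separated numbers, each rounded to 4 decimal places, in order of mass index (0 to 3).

Answer: 3.6726 5.8762 7.3391 13.3719

Derivation:
Step 0: x=[4.0000 7.0000 7.0000 13.0000] v=[0.0000 0.0000 0.0000 0.0000]
Step 1: x=[3.7500 6.2500 8.5000 12.2500] v=[-1.0000 -3.0000 6.0000 -3.0000]
Step 2: x=[3.1875 5.4375 10.3750 11.3125] v=[-2.2500 -3.2500 7.5000 -3.7500]
Step 3: x=[2.3906 5.2969 11.2500 10.8906] v=[-3.1875 -0.5625 3.5000 -1.6875]
Step 4: x=[1.7227 5.9180 10.5469 11.3086] v=[-2.6718 2.4843 -2.8125 1.6719]
Step 5: x=[1.6729 6.6475 8.8770 12.2862] v=[-0.1992 2.9179 -6.6797 3.9102]
Step 6: x=[2.4485 6.6907 7.5020 13.1615] v=[3.1025 0.1728 -5.5000 3.5010]
Step 7: x=[3.6726 5.8762 7.3391 13.3719] v=[4.8962 -3.2581 -0.6518 0.8415]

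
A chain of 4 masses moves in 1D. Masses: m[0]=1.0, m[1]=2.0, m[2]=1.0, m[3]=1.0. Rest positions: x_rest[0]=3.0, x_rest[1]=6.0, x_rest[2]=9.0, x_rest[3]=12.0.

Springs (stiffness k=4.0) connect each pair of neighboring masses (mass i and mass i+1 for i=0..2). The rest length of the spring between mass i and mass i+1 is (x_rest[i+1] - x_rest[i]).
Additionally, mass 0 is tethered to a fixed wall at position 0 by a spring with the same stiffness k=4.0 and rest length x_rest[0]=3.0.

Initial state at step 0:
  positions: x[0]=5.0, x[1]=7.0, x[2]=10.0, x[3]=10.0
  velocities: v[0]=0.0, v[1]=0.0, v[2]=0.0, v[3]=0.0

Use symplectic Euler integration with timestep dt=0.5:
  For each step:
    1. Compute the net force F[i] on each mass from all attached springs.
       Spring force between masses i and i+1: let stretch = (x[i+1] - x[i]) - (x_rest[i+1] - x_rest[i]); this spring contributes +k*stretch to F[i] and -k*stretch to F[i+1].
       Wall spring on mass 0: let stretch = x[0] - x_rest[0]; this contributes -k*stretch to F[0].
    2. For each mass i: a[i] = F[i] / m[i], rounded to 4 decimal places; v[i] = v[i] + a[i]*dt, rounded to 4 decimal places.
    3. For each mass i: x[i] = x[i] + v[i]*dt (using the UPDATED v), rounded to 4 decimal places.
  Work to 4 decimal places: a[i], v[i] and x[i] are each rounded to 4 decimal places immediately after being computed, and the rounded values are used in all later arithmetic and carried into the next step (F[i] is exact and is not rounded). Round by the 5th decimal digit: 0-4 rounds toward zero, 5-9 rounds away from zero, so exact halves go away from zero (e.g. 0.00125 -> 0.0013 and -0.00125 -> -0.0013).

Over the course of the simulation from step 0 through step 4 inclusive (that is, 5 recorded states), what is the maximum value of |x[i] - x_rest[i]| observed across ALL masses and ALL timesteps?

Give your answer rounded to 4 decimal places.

Answer: 2.5000

Derivation:
Step 0: x=[5.0000 7.0000 10.0000 10.0000] v=[0.0000 0.0000 0.0000 0.0000]
Step 1: x=[2.0000 7.5000 7.0000 13.0000] v=[-6.0000 1.0000 -6.0000 6.0000]
Step 2: x=[2.5000 5.0000 10.5000 13.0000] v=[1.0000 -5.0000 7.0000 0.0000]
Step 3: x=[3.0000 4.0000 11.0000 13.5000] v=[1.0000 -2.0000 1.0000 1.0000]
Step 4: x=[1.5000 6.0000 7.0000 14.5000] v=[-3.0000 4.0000 -8.0000 2.0000]
Max displacement = 2.5000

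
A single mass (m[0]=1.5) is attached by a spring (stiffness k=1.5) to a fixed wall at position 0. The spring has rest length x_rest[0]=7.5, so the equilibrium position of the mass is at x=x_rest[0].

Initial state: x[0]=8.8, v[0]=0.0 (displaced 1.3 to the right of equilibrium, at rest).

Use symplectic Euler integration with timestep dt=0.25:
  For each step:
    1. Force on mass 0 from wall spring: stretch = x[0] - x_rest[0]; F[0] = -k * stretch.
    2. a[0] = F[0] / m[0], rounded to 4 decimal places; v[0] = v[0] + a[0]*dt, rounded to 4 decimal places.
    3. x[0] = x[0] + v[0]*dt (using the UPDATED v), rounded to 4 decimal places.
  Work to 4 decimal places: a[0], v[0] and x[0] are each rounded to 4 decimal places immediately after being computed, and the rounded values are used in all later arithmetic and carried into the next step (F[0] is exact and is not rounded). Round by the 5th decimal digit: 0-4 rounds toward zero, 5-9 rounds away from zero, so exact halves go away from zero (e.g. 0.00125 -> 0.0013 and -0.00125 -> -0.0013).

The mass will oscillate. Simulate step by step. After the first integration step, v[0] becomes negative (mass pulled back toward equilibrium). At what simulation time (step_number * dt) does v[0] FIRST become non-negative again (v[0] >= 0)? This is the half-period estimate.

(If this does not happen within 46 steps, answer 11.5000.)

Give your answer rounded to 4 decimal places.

Step 0: x=[8.8000] v=[0.0000]
Step 1: x=[8.7188] v=[-0.3250]
Step 2: x=[8.5614] v=[-0.6297]
Step 3: x=[8.3376] v=[-0.8951]
Step 4: x=[8.0615] v=[-1.1045]
Step 5: x=[7.7503] v=[-1.2449]
Step 6: x=[7.4234] v=[-1.3075]
Step 7: x=[7.1013] v=[-1.2884]
Step 8: x=[6.8041] v=[-1.1887]
Step 9: x=[6.5504] v=[-1.0147]
Step 10: x=[6.3561] v=[-0.7773]
Step 11: x=[6.2333] v=[-0.4913]
Step 12: x=[6.1897] v=[-0.1746]
Step 13: x=[6.2280] v=[0.1530]
First v>=0 after going negative at step 13, time=3.2500

Answer: 3.2500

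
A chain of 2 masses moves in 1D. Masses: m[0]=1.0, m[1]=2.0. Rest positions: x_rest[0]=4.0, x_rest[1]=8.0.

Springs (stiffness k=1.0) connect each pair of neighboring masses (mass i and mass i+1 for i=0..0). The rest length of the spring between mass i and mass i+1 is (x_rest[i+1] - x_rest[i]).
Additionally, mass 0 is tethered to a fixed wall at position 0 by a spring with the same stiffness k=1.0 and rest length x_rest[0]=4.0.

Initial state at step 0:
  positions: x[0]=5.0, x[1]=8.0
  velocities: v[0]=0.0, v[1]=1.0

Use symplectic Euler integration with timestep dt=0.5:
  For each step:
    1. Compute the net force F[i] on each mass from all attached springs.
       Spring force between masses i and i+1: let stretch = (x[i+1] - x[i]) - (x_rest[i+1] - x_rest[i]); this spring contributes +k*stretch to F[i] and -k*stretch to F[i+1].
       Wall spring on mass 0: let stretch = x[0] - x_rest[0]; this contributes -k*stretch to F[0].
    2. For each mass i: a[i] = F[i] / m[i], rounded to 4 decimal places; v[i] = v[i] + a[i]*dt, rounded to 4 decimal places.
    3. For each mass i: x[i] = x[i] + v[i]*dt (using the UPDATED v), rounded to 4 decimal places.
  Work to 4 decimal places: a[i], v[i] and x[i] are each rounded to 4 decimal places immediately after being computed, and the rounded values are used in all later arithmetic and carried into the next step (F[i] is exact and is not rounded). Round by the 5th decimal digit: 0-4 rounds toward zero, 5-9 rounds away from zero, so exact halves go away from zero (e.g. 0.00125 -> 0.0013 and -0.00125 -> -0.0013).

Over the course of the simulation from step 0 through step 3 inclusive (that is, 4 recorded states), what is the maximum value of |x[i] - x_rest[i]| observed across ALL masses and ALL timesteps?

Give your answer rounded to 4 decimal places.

Answer: 1.6778

Derivation:
Step 0: x=[5.0000 8.0000] v=[0.0000 1.0000]
Step 1: x=[4.5000 8.6250] v=[-1.0000 1.2500]
Step 2: x=[3.9063 9.2344] v=[-1.1875 1.2188]
Step 3: x=[3.6680 9.6778] v=[-0.4766 0.8868]
Max displacement = 1.6778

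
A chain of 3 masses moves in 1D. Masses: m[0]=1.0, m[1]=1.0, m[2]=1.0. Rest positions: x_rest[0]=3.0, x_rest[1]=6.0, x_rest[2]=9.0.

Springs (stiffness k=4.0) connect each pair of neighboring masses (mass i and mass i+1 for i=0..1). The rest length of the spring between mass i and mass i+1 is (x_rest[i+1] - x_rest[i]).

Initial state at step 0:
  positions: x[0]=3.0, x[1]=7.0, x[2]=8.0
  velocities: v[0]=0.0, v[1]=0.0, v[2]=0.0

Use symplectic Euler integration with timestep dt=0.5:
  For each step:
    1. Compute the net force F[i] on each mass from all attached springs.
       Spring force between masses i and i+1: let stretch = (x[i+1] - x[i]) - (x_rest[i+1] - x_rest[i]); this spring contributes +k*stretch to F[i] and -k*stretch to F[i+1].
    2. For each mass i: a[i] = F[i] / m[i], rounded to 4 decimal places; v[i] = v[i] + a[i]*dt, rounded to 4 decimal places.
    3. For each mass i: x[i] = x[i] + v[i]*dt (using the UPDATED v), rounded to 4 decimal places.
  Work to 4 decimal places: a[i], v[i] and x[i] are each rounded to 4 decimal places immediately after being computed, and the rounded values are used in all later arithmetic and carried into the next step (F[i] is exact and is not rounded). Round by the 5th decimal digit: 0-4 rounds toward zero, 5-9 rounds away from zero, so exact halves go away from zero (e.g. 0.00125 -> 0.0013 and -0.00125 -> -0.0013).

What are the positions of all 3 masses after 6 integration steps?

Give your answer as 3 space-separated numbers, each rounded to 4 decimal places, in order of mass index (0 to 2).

Answer: 3.0000 7.0000 8.0000

Derivation:
Step 0: x=[3.0000 7.0000 8.0000] v=[0.0000 0.0000 0.0000]
Step 1: x=[4.0000 4.0000 10.0000] v=[2.0000 -6.0000 4.0000]
Step 2: x=[2.0000 7.0000 9.0000] v=[-4.0000 6.0000 -2.0000]
Step 3: x=[2.0000 7.0000 9.0000] v=[0.0000 0.0000 0.0000]
Step 4: x=[4.0000 4.0000 10.0000] v=[4.0000 -6.0000 2.0000]
Step 5: x=[3.0000 7.0000 8.0000] v=[-2.0000 6.0000 -4.0000]
Step 6: x=[3.0000 7.0000 8.0000] v=[0.0000 0.0000 0.0000]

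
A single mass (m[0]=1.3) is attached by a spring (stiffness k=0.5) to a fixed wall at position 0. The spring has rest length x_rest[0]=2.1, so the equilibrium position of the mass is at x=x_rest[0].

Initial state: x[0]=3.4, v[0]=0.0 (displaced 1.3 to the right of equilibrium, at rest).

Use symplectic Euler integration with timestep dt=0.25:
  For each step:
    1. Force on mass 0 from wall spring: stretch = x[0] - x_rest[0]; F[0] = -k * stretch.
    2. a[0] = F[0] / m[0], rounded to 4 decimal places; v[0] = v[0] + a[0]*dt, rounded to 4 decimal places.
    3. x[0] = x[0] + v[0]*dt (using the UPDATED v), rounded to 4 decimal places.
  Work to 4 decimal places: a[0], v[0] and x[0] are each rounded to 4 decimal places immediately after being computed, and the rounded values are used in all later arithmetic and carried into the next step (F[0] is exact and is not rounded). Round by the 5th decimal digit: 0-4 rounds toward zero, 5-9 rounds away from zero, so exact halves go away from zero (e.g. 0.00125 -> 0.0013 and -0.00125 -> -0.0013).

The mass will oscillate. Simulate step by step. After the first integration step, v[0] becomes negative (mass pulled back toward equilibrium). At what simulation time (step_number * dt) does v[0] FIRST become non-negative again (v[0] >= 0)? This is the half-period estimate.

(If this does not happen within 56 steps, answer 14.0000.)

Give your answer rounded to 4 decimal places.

Answer: 5.2500

Derivation:
Step 0: x=[3.4000] v=[0.0000]
Step 1: x=[3.3688] v=[-0.1250]
Step 2: x=[3.3071] v=[-0.2470]
Step 3: x=[3.2163] v=[-0.3631]
Step 4: x=[3.0987] v=[-0.4704]
Step 5: x=[2.9571] v=[-0.5664]
Step 6: x=[2.7949] v=[-0.6488]
Step 7: x=[2.6160] v=[-0.7156]
Step 8: x=[2.4247] v=[-0.7652]
Step 9: x=[2.2256] v=[-0.7964]
Step 10: x=[2.0235] v=[-0.8085]
Step 11: x=[1.8232] v=[-0.8012]
Step 12: x=[1.6296] v=[-0.7746]
Step 13: x=[1.4473] v=[-0.7294]
Step 14: x=[1.2806] v=[-0.6667]
Step 15: x=[1.1336] v=[-0.5879]
Step 16: x=[1.0099] v=[-0.4950]
Step 17: x=[0.9124] v=[-0.3902]
Step 18: x=[0.8434] v=[-0.2760]
Step 19: x=[0.8046] v=[-0.1552]
Step 20: x=[0.7969] v=[-0.0307]
Step 21: x=[0.8206] v=[0.0946]
First v>=0 after going negative at step 21, time=5.2500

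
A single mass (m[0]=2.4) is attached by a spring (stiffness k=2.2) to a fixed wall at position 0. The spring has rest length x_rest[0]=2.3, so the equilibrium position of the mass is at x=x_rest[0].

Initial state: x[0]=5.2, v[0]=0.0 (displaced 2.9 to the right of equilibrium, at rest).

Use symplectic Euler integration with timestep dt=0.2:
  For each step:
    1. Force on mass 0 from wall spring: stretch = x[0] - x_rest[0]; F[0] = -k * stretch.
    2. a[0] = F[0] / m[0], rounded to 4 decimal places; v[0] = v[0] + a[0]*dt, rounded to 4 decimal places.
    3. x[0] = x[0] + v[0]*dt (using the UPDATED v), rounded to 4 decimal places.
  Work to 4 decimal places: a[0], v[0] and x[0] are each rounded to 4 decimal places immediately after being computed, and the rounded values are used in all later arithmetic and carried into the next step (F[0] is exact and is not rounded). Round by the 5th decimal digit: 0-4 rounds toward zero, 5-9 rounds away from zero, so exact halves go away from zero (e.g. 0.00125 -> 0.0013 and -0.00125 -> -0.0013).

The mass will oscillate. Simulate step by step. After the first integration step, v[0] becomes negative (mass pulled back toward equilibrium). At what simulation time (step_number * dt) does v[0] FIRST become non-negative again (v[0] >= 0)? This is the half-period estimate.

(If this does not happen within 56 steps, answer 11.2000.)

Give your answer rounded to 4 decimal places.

Step 0: x=[5.2000] v=[0.0000]
Step 1: x=[5.0937] v=[-0.5317]
Step 2: x=[4.8849] v=[-1.0439]
Step 3: x=[4.5813] v=[-1.5178]
Step 4: x=[4.1941] v=[-1.9360]
Step 5: x=[3.7374] v=[-2.2833]
Step 6: x=[3.2280] v=[-2.5468]
Step 7: x=[2.6846] v=[-2.7169]
Step 8: x=[2.1271] v=[-2.7874]
Step 9: x=[1.5760] v=[-2.7557]
Step 10: x=[1.0514] v=[-2.6230]
Step 11: x=[0.5726] v=[-2.3941]
Step 12: x=[0.1571] v=[-2.0774]
Step 13: x=[-0.1798] v=[-1.6845]
Step 14: x=[-0.4258] v=[-1.2299]
Step 15: x=[-0.5718] v=[-0.7302]
Step 16: x=[-0.6125] v=[-0.2037]
Step 17: x=[-0.5464] v=[0.3303]
First v>=0 after going negative at step 17, time=3.4000

Answer: 3.4000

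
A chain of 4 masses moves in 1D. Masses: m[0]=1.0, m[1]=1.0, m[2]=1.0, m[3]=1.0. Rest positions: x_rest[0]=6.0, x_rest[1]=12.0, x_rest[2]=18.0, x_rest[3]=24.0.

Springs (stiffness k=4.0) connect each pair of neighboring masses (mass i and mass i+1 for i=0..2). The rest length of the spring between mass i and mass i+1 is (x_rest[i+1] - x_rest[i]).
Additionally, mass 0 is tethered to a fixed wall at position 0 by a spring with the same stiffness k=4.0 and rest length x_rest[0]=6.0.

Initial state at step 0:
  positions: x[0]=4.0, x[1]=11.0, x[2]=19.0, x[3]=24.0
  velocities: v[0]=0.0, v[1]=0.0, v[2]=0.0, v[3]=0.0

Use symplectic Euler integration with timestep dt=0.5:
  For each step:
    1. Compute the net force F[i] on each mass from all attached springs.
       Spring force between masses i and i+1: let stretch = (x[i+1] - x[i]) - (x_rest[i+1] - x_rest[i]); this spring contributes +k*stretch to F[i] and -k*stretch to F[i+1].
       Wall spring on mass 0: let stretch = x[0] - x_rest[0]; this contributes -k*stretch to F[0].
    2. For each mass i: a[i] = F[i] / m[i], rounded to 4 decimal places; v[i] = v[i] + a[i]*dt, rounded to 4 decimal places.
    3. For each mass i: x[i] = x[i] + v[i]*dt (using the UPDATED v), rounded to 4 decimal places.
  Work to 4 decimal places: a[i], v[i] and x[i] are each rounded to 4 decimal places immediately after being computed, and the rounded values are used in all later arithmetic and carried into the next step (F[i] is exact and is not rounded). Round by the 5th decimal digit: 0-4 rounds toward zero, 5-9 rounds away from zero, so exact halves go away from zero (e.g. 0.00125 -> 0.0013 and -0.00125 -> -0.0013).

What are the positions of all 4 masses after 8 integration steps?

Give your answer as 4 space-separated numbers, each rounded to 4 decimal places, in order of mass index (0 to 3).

Step 0: x=[4.0000 11.0000 19.0000 24.0000] v=[0.0000 0.0000 0.0000 0.0000]
Step 1: x=[7.0000 12.0000 16.0000 25.0000] v=[6.0000 2.0000 -6.0000 2.0000]
Step 2: x=[8.0000 12.0000 18.0000 23.0000] v=[2.0000 0.0000 4.0000 -4.0000]
Step 3: x=[5.0000 14.0000 19.0000 22.0000] v=[-6.0000 4.0000 2.0000 -2.0000]
Step 4: x=[6.0000 12.0000 18.0000 24.0000] v=[2.0000 -4.0000 -2.0000 4.0000]
Step 5: x=[7.0000 10.0000 17.0000 26.0000] v=[2.0000 -4.0000 -2.0000 4.0000]
Step 6: x=[4.0000 12.0000 18.0000 25.0000] v=[-6.0000 4.0000 2.0000 -2.0000]
Step 7: x=[5.0000 12.0000 20.0000 23.0000] v=[2.0000 0.0000 4.0000 -4.0000]
Step 8: x=[8.0000 13.0000 17.0000 24.0000] v=[6.0000 2.0000 -6.0000 2.0000]

Answer: 8.0000 13.0000 17.0000 24.0000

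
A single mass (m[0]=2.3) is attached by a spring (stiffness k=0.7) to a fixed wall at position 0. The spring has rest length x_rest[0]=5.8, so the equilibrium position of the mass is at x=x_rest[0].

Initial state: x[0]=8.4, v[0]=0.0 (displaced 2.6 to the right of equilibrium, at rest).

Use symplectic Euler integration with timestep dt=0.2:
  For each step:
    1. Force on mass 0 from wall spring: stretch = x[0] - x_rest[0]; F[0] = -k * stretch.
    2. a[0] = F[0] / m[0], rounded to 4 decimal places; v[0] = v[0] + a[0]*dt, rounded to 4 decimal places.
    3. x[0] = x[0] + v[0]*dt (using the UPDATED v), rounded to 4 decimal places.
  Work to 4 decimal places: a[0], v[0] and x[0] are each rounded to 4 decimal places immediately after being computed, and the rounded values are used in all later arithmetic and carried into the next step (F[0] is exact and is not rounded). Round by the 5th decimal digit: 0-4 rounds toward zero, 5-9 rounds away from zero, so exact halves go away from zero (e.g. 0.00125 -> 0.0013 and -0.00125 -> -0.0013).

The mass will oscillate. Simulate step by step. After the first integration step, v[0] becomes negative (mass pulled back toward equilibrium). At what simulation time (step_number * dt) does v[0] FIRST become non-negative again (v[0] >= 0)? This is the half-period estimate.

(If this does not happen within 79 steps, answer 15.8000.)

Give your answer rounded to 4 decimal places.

Answer: 5.8000

Derivation:
Step 0: x=[8.4000] v=[0.0000]
Step 1: x=[8.3683] v=[-0.1583]
Step 2: x=[8.3054] v=[-0.3146]
Step 3: x=[8.2120] v=[-0.4671]
Step 4: x=[8.0892] v=[-0.6139]
Step 5: x=[7.9386] v=[-0.7532]
Step 6: x=[7.7619] v=[-0.8834]
Step 7: x=[7.5613] v=[-1.0028]
Step 8: x=[7.3393] v=[-1.1100]
Step 9: x=[7.0986] v=[-1.2037]
Step 10: x=[6.8421] v=[-1.2827]
Step 11: x=[6.5729] v=[-1.3461]
Step 12: x=[6.2943] v=[-1.3931]
Step 13: x=[6.0097] v=[-1.4232]
Step 14: x=[5.7225] v=[-1.4360]
Step 15: x=[5.4362] v=[-1.4313]
Step 16: x=[5.1544] v=[-1.4092]
Step 17: x=[4.8804] v=[-1.3699]
Step 18: x=[4.6176] v=[-1.3139]
Step 19: x=[4.3692] v=[-1.2419]
Step 20: x=[4.1382] v=[-1.1548]
Step 21: x=[3.9275] v=[-1.0536]
Step 22: x=[3.7396] v=[-0.9396]
Step 23: x=[3.5768] v=[-0.8142]
Step 24: x=[3.4410] v=[-0.6789]
Step 25: x=[3.3339] v=[-0.5353]
Step 26: x=[3.2569] v=[-0.3852]
Step 27: x=[3.2108] v=[-0.2304]
Step 28: x=[3.1962] v=[-0.0728]
Step 29: x=[3.2133] v=[0.0857]
First v>=0 after going negative at step 29, time=5.8000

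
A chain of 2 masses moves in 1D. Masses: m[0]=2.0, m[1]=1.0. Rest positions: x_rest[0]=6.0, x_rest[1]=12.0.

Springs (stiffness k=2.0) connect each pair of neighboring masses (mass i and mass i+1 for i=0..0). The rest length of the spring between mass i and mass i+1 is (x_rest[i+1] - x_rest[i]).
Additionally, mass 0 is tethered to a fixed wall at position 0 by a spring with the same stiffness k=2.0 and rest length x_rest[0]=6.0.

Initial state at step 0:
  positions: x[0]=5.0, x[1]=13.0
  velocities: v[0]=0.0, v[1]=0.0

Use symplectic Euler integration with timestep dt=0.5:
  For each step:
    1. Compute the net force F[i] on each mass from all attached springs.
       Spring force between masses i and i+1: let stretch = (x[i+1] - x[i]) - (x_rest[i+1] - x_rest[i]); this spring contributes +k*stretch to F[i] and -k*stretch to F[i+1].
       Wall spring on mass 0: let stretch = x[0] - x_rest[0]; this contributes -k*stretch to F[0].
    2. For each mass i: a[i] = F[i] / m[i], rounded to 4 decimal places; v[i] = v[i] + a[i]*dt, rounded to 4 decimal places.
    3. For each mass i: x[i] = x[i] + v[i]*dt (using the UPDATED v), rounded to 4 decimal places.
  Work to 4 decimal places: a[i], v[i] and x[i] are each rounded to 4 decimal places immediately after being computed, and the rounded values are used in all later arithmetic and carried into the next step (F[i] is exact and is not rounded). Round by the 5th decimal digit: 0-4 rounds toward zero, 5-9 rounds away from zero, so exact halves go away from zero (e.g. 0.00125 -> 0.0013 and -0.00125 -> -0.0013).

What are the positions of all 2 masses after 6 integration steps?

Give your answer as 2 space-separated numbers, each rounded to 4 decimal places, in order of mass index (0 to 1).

Step 0: x=[5.0000 13.0000] v=[0.0000 0.0000]
Step 1: x=[5.7500 12.0000] v=[1.5000 -2.0000]
Step 2: x=[6.6250 10.8750] v=[1.7500 -2.2500]
Step 3: x=[6.9063 10.6250] v=[0.5625 -0.5000]
Step 4: x=[6.3907 11.5157] v=[-1.0313 1.7813]
Step 5: x=[5.5586 12.8439] v=[-1.6642 2.6563]
Step 6: x=[5.1582 13.5294] v=[-0.8009 1.3710]

Answer: 5.1582 13.5294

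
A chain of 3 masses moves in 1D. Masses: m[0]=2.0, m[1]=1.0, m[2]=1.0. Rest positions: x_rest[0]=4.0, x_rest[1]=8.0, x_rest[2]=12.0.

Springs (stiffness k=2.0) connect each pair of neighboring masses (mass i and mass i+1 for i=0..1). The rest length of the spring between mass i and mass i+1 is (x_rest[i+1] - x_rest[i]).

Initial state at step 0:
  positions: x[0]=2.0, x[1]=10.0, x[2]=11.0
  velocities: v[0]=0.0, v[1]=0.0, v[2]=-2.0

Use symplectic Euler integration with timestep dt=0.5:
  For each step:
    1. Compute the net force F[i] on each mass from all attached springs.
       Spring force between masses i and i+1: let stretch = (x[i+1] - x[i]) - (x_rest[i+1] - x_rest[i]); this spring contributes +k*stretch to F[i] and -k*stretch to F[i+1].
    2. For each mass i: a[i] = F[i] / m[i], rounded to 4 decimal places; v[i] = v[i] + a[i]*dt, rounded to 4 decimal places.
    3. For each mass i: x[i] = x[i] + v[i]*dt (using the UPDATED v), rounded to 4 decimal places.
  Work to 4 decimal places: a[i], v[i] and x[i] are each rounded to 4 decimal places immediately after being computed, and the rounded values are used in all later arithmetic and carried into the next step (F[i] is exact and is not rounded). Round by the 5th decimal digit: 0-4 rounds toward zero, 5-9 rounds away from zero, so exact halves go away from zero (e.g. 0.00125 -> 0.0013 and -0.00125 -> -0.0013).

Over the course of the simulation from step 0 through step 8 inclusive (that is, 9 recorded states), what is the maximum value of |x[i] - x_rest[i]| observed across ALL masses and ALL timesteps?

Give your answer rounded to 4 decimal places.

Answer: 5.0940

Derivation:
Step 0: x=[2.0000 10.0000 11.0000] v=[0.0000 0.0000 -2.0000]
Step 1: x=[3.0000 6.5000 11.5000] v=[2.0000 -7.0000 1.0000]
Step 2: x=[3.8750 3.7500 11.5000] v=[1.7500 -5.5000 0.0000]
Step 3: x=[3.7188 4.9375 9.6250] v=[-0.3125 2.3750 -3.7500]
Step 4: x=[2.8672 7.8594 7.4063] v=[-1.7032 5.8438 -4.4375]
Step 5: x=[2.2637 8.0587 7.4141] v=[-1.2071 0.3985 0.0156]
Step 6: x=[2.1089 5.0382 9.7442] v=[-0.3096 -6.0411 4.6602]
Step 7: x=[1.6864 2.9060 11.7213] v=[-0.8450 -4.2644 3.9542]
Step 8: x=[0.5688 4.5717 11.2908] v=[-2.2352 3.3313 -0.8611]
Max displacement = 5.0940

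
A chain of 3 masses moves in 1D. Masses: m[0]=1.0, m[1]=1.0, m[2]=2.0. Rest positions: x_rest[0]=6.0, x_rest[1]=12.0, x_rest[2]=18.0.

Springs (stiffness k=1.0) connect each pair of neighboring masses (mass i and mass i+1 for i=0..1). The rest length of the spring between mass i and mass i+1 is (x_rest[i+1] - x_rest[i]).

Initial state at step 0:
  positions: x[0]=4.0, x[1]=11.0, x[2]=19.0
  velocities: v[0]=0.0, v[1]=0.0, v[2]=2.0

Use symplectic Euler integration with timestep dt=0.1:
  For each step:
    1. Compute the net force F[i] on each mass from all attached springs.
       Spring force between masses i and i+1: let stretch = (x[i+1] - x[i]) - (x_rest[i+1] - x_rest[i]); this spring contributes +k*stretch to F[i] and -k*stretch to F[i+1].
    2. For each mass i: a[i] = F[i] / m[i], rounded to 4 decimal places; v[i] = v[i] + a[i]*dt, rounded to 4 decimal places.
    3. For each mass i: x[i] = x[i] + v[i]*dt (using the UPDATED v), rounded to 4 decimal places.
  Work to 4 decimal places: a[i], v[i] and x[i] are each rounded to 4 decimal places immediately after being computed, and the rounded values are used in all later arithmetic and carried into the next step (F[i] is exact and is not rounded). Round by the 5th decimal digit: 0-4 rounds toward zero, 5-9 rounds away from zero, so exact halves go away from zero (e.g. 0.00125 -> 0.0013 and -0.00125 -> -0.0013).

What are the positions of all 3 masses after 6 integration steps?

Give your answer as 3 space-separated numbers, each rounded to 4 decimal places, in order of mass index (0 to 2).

Step 0: x=[4.0000 11.0000 19.0000] v=[0.0000 0.0000 2.0000]
Step 1: x=[4.0100 11.0100 19.1900] v=[0.1000 0.1000 1.9000]
Step 2: x=[4.0300 11.0318 19.3691] v=[0.2000 0.2180 1.7910]
Step 3: x=[4.0600 11.0670 19.5365] v=[0.3002 0.3516 1.6741]
Step 4: x=[4.1001 11.1168 19.6916] v=[0.4009 0.4979 1.5506]
Step 5: x=[4.1504 11.1822 19.8338] v=[0.5026 0.6537 1.4219]
Step 6: x=[4.2110 11.2638 19.9627] v=[0.6058 0.8157 1.2893]

Answer: 4.2110 11.2638 19.9627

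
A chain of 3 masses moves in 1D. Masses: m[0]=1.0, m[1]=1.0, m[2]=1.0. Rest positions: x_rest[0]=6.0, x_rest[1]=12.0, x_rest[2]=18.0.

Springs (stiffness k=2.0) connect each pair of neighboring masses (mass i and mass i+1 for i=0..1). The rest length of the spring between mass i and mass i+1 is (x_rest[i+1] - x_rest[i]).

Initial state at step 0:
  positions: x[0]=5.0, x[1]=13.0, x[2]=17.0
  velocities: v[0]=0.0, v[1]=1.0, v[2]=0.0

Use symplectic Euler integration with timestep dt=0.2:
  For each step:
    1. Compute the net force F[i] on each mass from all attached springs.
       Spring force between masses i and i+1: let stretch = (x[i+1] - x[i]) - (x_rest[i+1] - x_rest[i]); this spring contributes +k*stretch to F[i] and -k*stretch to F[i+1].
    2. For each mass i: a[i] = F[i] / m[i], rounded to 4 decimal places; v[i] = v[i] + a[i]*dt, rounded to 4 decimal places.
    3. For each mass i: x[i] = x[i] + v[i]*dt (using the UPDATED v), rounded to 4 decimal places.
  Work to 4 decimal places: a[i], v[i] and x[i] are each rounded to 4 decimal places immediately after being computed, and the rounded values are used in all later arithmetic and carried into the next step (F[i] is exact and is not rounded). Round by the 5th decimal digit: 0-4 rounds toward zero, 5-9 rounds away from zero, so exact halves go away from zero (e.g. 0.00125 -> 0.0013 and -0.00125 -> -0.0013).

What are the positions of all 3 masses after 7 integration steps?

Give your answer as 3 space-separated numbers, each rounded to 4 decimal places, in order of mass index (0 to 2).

Step 0: x=[5.0000 13.0000 17.0000] v=[0.0000 1.0000 0.0000]
Step 1: x=[5.1600 12.8800 17.1600] v=[0.8000 -0.6000 0.8000]
Step 2: x=[5.4576 12.4848 17.4576] v=[1.4880 -1.9760 1.4880]
Step 3: x=[5.8374 11.9252 17.8374] v=[1.8989 -2.7978 1.8989]
Step 4: x=[6.2242 11.3516 18.2242] v=[1.9340 -2.8680 1.9340]
Step 5: x=[6.5412 10.9176 18.5412] v=[1.5850 -2.1699 1.5850]
Step 6: x=[6.7283 10.7434 18.7283] v=[0.9356 -0.8710 0.9356]
Step 7: x=[6.7566 10.8868 18.7566] v=[0.1416 0.7169 0.1416]

Answer: 6.7566 10.8868 18.7566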